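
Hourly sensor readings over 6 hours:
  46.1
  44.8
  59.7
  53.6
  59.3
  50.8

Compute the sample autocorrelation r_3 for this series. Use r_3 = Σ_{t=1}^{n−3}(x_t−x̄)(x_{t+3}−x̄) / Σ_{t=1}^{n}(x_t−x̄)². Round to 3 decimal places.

Mean x̄ = (46.1 + 44.8 + 59.7 + 53.6 + 59.3 + 50.8)/6 = 52.3833
Deviations from mean: -6.2833, -7.5833, 7.3167, 1.2167, 6.9167, -1.5833
Numerator Σ_{t=1}^{3}(x_t−x̄)(x_{t+3}−x̄) = -71.6808
Denominator Σ(x_t−x̄)² = 202.3483
r_3 = -71.6808 / 202.3483 = -0.354

-0.354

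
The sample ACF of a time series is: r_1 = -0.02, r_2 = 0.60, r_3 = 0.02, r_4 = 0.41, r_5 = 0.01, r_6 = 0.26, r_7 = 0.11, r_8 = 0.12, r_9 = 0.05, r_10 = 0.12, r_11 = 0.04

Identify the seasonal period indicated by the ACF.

The largest autocorrelation is r_2 = 0.60, with weaker echoes at lags 4 (0.41) and 6 (0.26); the remaining lags stay at or below 0.12.
The dominant spike at lag 2 indicates a seasonal period of 2.

2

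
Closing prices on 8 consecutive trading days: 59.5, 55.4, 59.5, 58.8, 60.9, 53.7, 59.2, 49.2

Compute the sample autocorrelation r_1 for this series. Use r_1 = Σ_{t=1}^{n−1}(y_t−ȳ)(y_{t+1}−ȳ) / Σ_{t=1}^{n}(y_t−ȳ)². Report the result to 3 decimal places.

-0.308

Mean ȳ = (59.5 + 55.4 + 59.5 + 58.8 + 60.9 + 53.7 + 59.2 + 49.2)/8 = 57.0250
Deviations from mean: 2.4750, -1.6250, 2.4750, 1.7750, 3.8750, -3.3250, 2.1750, -7.8250
Σ(y_t−ȳ)(y_{t+1}−ȳ) = (-4.0219) + (-4.0219) + (4.3931) + (6.8781) + (-12.8844) + (-7.2319) + (-17.0194) = -33.9081
Denominator Σ(y_t−ȳ)² = 110.0750
r_1 = -33.9081 / 110.0750 = -0.308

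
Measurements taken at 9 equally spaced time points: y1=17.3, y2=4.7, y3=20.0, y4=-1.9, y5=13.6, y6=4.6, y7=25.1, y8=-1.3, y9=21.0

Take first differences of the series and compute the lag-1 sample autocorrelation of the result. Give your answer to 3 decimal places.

First differences Δy: -12.6, 15.3, -21.9, 15.5, -9.0, 20.5, -26.4, 22.3
Mean of differences = 0.4625
Numerator Σ(Δy_t−Δȳ)(Δy_{t+1}−Δȳ) = -2318.6589
Denominator Σ(Δy_t−Δȳ)² = 2806.4988
r_1(Δy) = -2318.6589 / 2806.4988 = -0.826

-0.826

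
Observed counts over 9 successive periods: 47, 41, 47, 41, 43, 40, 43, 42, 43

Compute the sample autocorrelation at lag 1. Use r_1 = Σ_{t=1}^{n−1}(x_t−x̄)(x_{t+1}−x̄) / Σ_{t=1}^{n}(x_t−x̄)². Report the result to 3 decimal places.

Mean x̄ = (47 + 41 + 47 + 41 + 43 + 40 + 43 + 42 + 43)/9 = 43.0000
Numerator Σ_{t=1}^{8}(x_t−x̄)(x_{t+1}−x̄) = -24.0000
Denominator Σ(x_t−x̄)² = 50.0000
r_1 = -24.0000 / 50.0000 = -0.480

-0.480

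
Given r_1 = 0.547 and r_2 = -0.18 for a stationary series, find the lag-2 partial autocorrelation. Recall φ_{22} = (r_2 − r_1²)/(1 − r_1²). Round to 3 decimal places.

φ_{22} = (r_2 − r_1²) / (1 − r_1²)
r_1² = (0.547)² = 0.299209
Numerator = -0.18 − 0.2992 = -0.4792; denominator = 1 − 0.2992 = 0.7008
φ_{22} = -0.4792 / 0.7008 = -0.684

-0.684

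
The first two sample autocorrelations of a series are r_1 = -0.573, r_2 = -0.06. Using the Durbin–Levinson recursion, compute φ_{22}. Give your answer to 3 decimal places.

-0.578

φ_{22} = (r_2 − r_1²) / (1 − r_1²)
r_1² = (-0.573)² = 0.328329
Numerator = -0.06 − 0.3283 = -0.3883; denominator = 1 − 0.3283 = 0.6717
φ_{22} = -0.3883 / 0.6717 = -0.578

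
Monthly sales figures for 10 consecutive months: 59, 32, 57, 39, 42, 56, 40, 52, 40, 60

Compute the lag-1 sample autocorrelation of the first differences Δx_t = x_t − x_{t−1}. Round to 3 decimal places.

First differences Δx: -27, 25, -18, 3, 14, -16, 12, -12, 20
Mean of differences = 0.1111
Numerator Σ(Δx_t−Δx̄)(Δx_{t+1}−Δx̄) = -1937.9012
Denominator Σ(Δx_t−Δx̄)² = 2826.8889
r_1(Δx) = -1937.9012 / 2826.8889 = -0.686

-0.686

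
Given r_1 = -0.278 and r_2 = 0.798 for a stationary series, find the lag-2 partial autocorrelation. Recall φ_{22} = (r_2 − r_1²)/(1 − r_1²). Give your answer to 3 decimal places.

0.781

φ_{22} = (r_2 − r_1²) / (1 − r_1²)
r_1² = (-0.278)² = 0.077284
Numerator = 0.798 − 0.0773 = 0.7207; denominator = 1 − 0.0773 = 0.9227
φ_{22} = 0.7207 / 0.9227 = 0.781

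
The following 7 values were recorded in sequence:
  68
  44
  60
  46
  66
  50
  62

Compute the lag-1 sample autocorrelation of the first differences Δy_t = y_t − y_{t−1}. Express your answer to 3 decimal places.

-0.766

First differences Δy: -24, 16, -14, 20, -16, 12
Mean of differences = -1.0000
Numerator Σ(Δy_t−Δȳ)(Δy_{t+1}−Δȳ) = -1395.0000
Denominator Σ(Δy_t−Δȳ)² = 1822.0000
r_1(Δy) = -1395.0000 / 1822.0000 = -0.766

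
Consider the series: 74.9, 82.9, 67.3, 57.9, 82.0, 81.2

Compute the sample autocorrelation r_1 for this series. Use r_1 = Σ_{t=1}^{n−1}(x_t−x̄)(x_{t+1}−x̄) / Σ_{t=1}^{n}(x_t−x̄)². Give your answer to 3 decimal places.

Mean x̄ = (74.9 + 82.9 + 67.3 + 57.9 + 82.0 + 81.2)/6 = 74.3667
Deviations from mean: 0.5333, 8.5333, -7.0667, -16.4667, 7.6333, 6.8333
Σ(x_t−x̄)(x_{t+1}−x̄) = (4.5511) + (-60.3022) + (116.3644) + (-125.6956) + (52.1611) = -12.9211
Denominator Σ(x_t−x̄)² = 499.1533
r_1 = -12.9211 / 499.1533 = -0.026

-0.026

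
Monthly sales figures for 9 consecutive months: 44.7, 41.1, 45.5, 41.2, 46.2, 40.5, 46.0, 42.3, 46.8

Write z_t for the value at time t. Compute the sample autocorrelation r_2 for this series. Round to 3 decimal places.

0.753

Mean z̄ = (44.7 + 41.1 + 45.5 + 41.2 + 46.2 + 40.5 + 46.0 + 42.3 + 46.8)/9 = 43.8111
Σ(z_t−z̄)(z_{t+2}−z̄) = (1.5012) + (7.0790) + (4.0346) + (8.6457) + (5.2290) + (5.0035) + (6.5423) = 38.0353
Denominator Σ(z_t−z̄)² = 50.4889
r_2 = 38.0353 / 50.4889 = 0.753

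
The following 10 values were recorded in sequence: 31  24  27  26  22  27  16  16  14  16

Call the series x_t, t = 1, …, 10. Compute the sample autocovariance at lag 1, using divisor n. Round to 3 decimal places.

Mean x̄ = (31 + 24 + 27 + 26 + 22 + 27 + 16 + 16 + 14 + 16)/10 = 21.9000
Σ_{t=1}^{9}(x_t−x̄)(x_{t+1}−x̄) = 149.5900
γ_1 = 149.5900 / 10 = 14.959

14.959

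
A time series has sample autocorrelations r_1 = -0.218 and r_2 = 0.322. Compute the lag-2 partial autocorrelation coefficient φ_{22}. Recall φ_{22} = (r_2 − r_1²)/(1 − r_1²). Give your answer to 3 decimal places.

φ_{22} = (r_2 − r_1²) / (1 − r_1²)
r_1² = (-0.218)² = 0.047524
Numerator = 0.322 − 0.0475 = 0.2745; denominator = 1 − 0.0475 = 0.9525
φ_{22} = 0.2745 / 0.9525 = 0.288

0.288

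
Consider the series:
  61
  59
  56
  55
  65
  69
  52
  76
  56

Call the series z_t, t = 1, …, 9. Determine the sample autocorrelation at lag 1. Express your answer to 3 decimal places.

Mean z̄ = (61 + 59 + 56 + 55 + 65 + 69 + 52 + 76 + 56)/9 = 61.0000
Numerator Σ_{t=1}^{8}(z_t−z̄)(z_{t+1}−z̄) = -234.0000
Denominator Σ(z_t−z̄)² = 476.0000
r_1 = -234.0000 / 476.0000 = -0.492

-0.492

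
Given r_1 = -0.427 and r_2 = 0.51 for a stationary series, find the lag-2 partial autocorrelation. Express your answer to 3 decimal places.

0.401

φ_{22} = (r_2 − r_1²) / (1 − r_1²)
r_1² = (-0.427)² = 0.182329
Numerator = 0.51 − 0.1823 = 0.3277; denominator = 1 − 0.1823 = 0.8177
φ_{22} = 0.3277 / 0.8177 = 0.401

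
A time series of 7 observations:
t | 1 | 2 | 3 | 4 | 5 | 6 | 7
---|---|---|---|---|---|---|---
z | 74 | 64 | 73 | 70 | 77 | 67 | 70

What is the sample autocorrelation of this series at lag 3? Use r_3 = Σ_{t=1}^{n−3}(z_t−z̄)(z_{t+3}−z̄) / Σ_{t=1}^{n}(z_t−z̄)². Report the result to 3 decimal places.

Mean z̄ = (74 + 64 + 73 + 70 + 77 + 67 + 70)/7 = 70.7143
Deviations from mean: 3.2857, -6.7143, 2.2857, -0.7143, 6.2857, -3.7143, -0.7143
Σ(z_t−z̄)(z_{t+3}−z̄) = (-2.3469) + (-42.2041) + (-8.4898) + (0.5102) = -52.5306
Denominator Σ(z_t−z̄)² = 115.4286
r_3 = -52.5306 / 115.4286 = -0.455

-0.455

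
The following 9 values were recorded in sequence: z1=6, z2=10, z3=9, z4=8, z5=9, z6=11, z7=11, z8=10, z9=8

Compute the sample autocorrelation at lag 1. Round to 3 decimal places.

0.069

Mean z̄ = (6 + 10 + 9 + 8 + 9 + 11 + 11 + 10 + 8)/9 = 9.1111
Numerator Σ_{t=1}^{8}(z_t−z̄)(z_{t+1}−z̄) = 1.4321
Denominator Σ(z_t−z̄)² = 20.8889
r_1 = 1.4321 / 20.8889 = 0.069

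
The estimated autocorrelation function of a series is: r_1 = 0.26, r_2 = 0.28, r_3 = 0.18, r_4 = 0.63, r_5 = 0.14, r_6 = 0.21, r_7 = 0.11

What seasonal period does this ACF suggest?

The largest autocorrelation is r_4 = 0.63; the remaining lags stay at or below 0.28.
The dominant spike at lag 4 indicates a seasonal period of 4.

4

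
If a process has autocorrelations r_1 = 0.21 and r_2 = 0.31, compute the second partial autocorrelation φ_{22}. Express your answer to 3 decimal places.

φ_{22} = (r_2 − r_1²) / (1 − r_1²)
r_1² = (0.21)² = 0.0441
Numerator = 0.31 − 0.0441 = 0.2659; denominator = 1 − 0.0441 = 0.9559
φ_{22} = 0.2659 / 0.9559 = 0.278

0.278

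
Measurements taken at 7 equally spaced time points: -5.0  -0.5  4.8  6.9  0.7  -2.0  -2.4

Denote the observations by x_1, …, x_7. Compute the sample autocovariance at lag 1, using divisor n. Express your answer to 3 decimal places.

5.398

Mean x̄ = (-5.0 − 0.5 + 4.8 + 6.9 + 0.7 − 2.0 − 2.4)/7 = 0.3571
Σ_{t=1}^{6}(x_t−x̄)(x_{t+1}−x̄) = 37.7867
γ_1 = 37.7867 / 7 = 5.398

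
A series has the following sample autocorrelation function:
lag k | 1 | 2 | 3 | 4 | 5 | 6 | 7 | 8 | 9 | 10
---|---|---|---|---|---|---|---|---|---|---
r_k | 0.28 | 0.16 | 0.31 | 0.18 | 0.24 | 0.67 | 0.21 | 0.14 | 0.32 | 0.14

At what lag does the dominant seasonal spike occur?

6

The largest autocorrelation is r_6 = 0.67; the remaining lags stay at or below 0.32. The elevated value at lag 1 (0.28), dropping to 0.16 at lag 2, reflects decaying short-term dependence rather than seasonality.
The dominant spike at lag 6 indicates a seasonal period of 6.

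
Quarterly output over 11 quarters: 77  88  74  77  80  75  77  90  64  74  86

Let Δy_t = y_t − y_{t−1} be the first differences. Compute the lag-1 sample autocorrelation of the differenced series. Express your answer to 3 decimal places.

First differences Δy: 11, -14, 3, 3, -5, 2, 13, -26, 10, 12
Mean of differences = 0.9000
Numerator Σ(Δy_t−Δȳ)(Δy_{t+1}−Δȳ) = -652.2100
Denominator Σ(Δy_t−Δȳ)² = 1444.9000
r_1(Δy) = -652.2100 / 1444.9000 = -0.451

-0.451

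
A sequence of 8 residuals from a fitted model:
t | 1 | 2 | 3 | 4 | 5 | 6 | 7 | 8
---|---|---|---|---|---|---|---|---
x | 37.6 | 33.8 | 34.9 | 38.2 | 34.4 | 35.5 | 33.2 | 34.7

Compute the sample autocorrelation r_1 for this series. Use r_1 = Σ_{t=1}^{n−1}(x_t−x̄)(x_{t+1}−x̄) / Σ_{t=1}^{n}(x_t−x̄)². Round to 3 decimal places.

Mean x̄ = (37.6 + 33.8 + 34.9 + 38.2 + 34.4 + 35.5 + 33.2 + 34.7)/8 = 35.2875
Deviations from mean: 2.3125, -1.4875, -0.3875, 2.9125, -0.8875, 0.2125, -2.0875, -0.5875
Numerator Σ_{t=1}^{7}(x_t−x̄)(x_{t+1}−x̄) = -5.9827
Denominator Σ(x_t−x̄)² = 21.7288
r_1 = -5.9827 / 21.7288 = -0.275

-0.275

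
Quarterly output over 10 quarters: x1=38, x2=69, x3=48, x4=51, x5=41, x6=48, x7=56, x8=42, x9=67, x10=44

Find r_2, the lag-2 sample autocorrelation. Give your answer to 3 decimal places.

0.173

Mean x̄ = (38 + 69 + 48 + 51 + 41 + 48 + 56 + 42 + 67 + 44)/10 = 50.4000
Numerator Σ_{t=1}^{8}(x_t−x̄)(x_{t+2}−x̄) = 176.2800
Denominator Σ(x_t−x̄)² = 1018.4000
r_2 = 176.2800 / 1018.4000 = 0.173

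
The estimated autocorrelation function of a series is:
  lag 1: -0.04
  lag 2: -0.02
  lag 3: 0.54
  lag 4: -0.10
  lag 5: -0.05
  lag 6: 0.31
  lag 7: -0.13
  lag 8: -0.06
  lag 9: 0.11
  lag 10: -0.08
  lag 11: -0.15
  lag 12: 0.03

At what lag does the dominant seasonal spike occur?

The largest autocorrelation is r_3 = 0.54, with a weaker echo at lag 6 (0.31); the remaining lags stay at or below 0.11.
The dominant spike at lag 3 indicates a seasonal period of 3.

3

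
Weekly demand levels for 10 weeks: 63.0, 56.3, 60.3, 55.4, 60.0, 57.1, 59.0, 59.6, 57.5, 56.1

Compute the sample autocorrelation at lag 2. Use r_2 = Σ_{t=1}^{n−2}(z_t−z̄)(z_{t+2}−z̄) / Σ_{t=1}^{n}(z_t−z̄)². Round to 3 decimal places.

0.359

Mean z̄ = (63.0 + 56.3 + 60.3 + 55.4 + 60.0 + 57.1 + 59.0 + 59.6 + 57.5 + 56.1)/10 = 58.4300
Numerator Σ_{t=1}^{8}(z_t−z̄)(z_{t+2}−z̄) = 18.0482
Denominator Σ(z_t−z̄)² = 50.3210
r_2 = 18.0482 / 50.3210 = 0.359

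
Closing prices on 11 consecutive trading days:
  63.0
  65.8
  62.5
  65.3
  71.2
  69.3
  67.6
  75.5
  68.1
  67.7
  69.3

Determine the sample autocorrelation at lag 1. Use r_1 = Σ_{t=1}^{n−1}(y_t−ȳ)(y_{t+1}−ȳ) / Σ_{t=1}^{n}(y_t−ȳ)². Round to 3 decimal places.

Mean ȳ = (63.0 + 65.8 + 62.5 + 65.3 + 71.2 + 69.3 + 67.6 + 75.5 + 68.1 + 67.7 + 69.3)/11 = 67.7545
Numerator Σ_{t=1}^{10}(y_t−ȳ)(y_{t+1}−ȳ) = 30.4652
Denominator Σ(y_t−ȳ)² = 136.8473
r_1 = 30.4652 / 136.8473 = 0.223

0.223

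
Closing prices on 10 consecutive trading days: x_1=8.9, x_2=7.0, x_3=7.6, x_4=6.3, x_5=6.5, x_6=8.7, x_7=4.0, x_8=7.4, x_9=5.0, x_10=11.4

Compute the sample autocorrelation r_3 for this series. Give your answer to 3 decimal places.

Mean x̄ = (8.9 + 7.0 + 7.6 + 6.3 + 6.5 + 8.7 + 4.0 + 7.4 + 5.0 + 11.4)/10 = 7.2800
Σ(x_t−x̄)(x_{t+3}−x̄) = (-1.5876) + (0.2184) + (0.4544) + (3.2144) + (-0.0936) + (-3.2376) + (-13.5136) = -14.5452
Denominator Σ(x_t−x̄)² = 39.3360
r_3 = -14.5452 / 39.3360 = -0.370

-0.370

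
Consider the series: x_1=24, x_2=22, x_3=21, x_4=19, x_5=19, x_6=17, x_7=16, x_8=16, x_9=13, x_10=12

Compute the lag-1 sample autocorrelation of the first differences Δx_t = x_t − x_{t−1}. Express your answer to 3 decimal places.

-0.597

First differences Δx: -2, -1, -2, 0, -2, -1, 0, -3, -1
Mean of differences = -1.3333
Numerator Σ(Δx_t−Δx̄)(Δx_{t+1}−Δx̄) = -4.7778
Denominator Σ(Δx_t−Δx̄)² = 8.0000
r_1(Δx) = -4.7778 / 8.0000 = -0.597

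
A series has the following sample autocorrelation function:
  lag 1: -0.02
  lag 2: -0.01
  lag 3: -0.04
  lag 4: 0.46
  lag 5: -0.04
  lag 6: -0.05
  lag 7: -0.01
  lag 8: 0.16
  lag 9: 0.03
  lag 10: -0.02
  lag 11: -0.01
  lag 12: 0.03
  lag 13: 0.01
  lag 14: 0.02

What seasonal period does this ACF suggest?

The largest autocorrelation is r_4 = 0.46, with a weaker echo at lag 8 (0.16); the remaining lags stay at or below 0.03.
The dominant spike at lag 4 indicates a seasonal period of 4.

4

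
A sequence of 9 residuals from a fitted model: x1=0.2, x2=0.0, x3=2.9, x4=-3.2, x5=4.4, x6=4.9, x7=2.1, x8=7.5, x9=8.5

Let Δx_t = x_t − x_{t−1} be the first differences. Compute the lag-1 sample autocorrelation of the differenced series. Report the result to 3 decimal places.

First differences Δx: -0.2, 2.9, -6.1, 7.6, 0.5, -2.8, 5.4, 1.0
Mean of differences = 1.0375
Numerator Σ(Δx_t−Δx̄)(Δx_{t+1}−Δx̄) = -80.8077
Denominator Σ(Δx_t−Δx̄)² = 133.0588
r_1(Δx) = -80.8077 / 133.0588 = -0.607

-0.607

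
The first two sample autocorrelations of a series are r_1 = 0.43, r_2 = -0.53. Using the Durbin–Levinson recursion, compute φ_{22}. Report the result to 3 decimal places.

φ_{22} = (r_2 − r_1²) / (1 − r_1²)
r_1² = (0.43)² = 0.1849
Numerator = -0.53 − 0.1849 = -0.7149; denominator = 1 − 0.1849 = 0.8151
φ_{22} = -0.7149 / 0.8151 = -0.877

-0.877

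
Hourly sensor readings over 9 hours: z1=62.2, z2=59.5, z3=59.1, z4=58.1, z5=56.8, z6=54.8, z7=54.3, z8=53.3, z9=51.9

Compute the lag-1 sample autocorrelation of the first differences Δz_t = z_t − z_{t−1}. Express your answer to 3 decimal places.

-0.333

First differences Δz: -2.7, -0.4, -1.0, -1.3, -2.0, -0.5, -1.0, -1.4
Mean of differences = -1.2875
Numerator Σ(Δz_t−Δz̄)(Δz_{t+1}−Δz̄) = -1.3602
Denominator Σ(Δz_t−Δz̄)² = 4.0888
r_1(Δz) = -1.3602 / 4.0888 = -0.333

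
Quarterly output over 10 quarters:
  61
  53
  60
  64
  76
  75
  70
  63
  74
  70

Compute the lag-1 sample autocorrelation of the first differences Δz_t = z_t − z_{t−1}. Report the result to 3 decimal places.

First differences Δz: -8, 7, 4, 12, -1, -5, -7, 11, -4
Mean of differences = 1.0000
Numerator Σ(Δz_t−Δz̄)(Δz_{t+1}−Δz̄) = -95.0000
Denominator Σ(Δz_t−Δz̄)² = 476.0000
r_1(Δz) = -95.0000 / 476.0000 = -0.200

-0.200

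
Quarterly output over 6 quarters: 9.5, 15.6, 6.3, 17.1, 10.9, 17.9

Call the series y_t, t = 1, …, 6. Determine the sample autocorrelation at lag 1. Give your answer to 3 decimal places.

-0.671

Mean ȳ = (9.5 + 15.6 + 6.3 + 17.1 + 10.9 + 17.9)/6 = 12.8833
Deviations from mean: -3.3833, 2.7167, -6.5833, 4.2167, -1.9833, 5.0167
Σ(y_t−ȳ)(y_{t+1}−ȳ) = (-9.1914) + (-17.8847) + (-27.7597) + (-8.3631) + (-9.9497) = -73.1486
Denominator Σ(y_t−ȳ)² = 109.0483
r_1 = -73.1486 / 109.0483 = -0.671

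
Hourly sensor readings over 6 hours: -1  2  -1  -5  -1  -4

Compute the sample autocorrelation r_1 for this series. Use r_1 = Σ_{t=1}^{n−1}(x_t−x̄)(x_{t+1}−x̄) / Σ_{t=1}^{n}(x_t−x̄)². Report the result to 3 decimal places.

Mean x̄ = (-1 + 2 − 1 − 5 − 1 − 4)/6 = -1.6667
Σ(x_t−x̄)(x_{t+1}−x̄) = (2.4444) + (2.4444) + (-2.2222) + (-2.2222) + (-1.5556) = -1.1111
Denominator Σ(x_t−x̄)² = 31.3333
r_1 = -1.1111 / 31.3333 = -0.035

-0.035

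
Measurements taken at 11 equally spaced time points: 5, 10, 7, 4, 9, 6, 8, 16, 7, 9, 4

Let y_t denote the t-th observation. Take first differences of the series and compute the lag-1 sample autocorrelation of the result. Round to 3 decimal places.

-0.495

First differences Δy: 5, -3, -3, 5, -3, 2, 8, -9, 2, -5
Mean of differences = -0.1000
Numerator Σ(Δy_t−Δȳ)(Δy_{t+1}−Δȳ) = -126.1100
Denominator Σ(Δy_t−Δȳ)² = 254.9000
r_1(Δy) = -126.1100 / 254.9000 = -0.495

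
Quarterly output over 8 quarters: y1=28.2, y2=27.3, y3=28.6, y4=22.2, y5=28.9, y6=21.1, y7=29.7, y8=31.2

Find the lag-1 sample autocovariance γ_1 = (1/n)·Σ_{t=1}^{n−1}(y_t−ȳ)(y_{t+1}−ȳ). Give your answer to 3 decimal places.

-3.894

Mean ȳ = (28.2 + 27.3 + 28.6 + 22.2 + 28.9 + 21.1 + 29.7 + 31.2)/8 = 27.1500
Σ_{t=1}^{7}(y_t−ȳ)(y_{t+1}−ȳ) = -31.1525
γ_1 = -31.1525 / 8 = -3.894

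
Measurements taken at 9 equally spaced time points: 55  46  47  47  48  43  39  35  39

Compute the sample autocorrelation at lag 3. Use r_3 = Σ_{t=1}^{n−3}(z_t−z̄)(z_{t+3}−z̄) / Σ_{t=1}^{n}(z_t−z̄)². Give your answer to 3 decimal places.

Mean z̄ = (55 + 46 + 47 + 47 + 48 + 43 + 39 + 35 + 39)/9 = 44.3333
Σ(z_t−z̄)(z_{t+3}−z̄) = (28.4444) + (6.1111) + (-3.5556) + (-14.2222) + (-34.2222) + (7.1111) = -10.3333
Denominator Σ(z_t−z̄)² = 290.0000
r_3 = -10.3333 / 290.0000 = -0.036

-0.036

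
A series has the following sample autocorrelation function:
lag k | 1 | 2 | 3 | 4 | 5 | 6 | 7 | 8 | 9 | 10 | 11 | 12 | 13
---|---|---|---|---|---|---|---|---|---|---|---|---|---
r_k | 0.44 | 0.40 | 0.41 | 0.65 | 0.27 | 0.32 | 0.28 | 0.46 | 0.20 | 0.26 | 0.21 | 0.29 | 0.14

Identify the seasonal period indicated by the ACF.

The largest autocorrelation is r_4 = 0.65, with a weaker echo at lag 8 (0.46); the remaining lags stay at or below 0.44. The elevated value at lag 1 (0.44), dropping to 0.40 at lag 2, reflects decaying short-term dependence rather than seasonality.
The dominant spike at lag 4 indicates a seasonal period of 4.

4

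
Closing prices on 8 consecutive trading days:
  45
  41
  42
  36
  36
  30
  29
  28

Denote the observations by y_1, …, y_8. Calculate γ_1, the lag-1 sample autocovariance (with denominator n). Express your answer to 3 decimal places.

Mean ȳ = (45 + 41 + 42 + 36 + 36 + 30 + 29 + 28)/8 = 35.8750
Deviations: 9.1250, 5.1250, 6.1250, 0.1250, 0.1250, -5.8750, -6.8750, -7.8750
Σ_{t=1}^{7}(y_t−ȳ)(y_{t+1}−ȳ) = 172.7344
γ_1 = 172.7344 / 8 = 21.592

21.592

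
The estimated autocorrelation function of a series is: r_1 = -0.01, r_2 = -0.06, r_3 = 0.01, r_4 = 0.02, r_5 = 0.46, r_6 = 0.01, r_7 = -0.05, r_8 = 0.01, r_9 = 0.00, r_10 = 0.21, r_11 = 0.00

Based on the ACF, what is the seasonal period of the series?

5

The largest autocorrelation is r_5 = 0.46, with a weaker echo at lag 10 (0.21); the remaining lags stay at or below 0.02.
The dominant spike at lag 5 indicates a seasonal period of 5.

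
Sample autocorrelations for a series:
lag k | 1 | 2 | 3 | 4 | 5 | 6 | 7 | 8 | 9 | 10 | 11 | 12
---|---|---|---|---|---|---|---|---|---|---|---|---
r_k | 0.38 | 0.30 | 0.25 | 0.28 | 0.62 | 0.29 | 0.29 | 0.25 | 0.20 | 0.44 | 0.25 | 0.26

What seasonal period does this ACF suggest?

The largest autocorrelation is r_5 = 0.62, with a weaker echo at lag 10 (0.44); the remaining lags stay at or below 0.38. The elevated value at lag 1 (0.38), dropping to 0.30 at lag 2, reflects decaying short-term dependence rather than seasonality.
The dominant spike at lag 5 indicates a seasonal period of 5.

5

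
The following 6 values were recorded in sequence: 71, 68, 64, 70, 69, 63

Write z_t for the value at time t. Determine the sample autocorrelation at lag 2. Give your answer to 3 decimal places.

Mean z̄ = (71 + 68 + 64 + 70 + 69 + 63)/6 = 67.5000
Deviations from mean: 3.5000, 0.5000, -3.5000, 2.5000, 1.5000, -4.5000
Σ(z_t−z̄)(z_{t+2}−z̄) = (-12.2500) + (1.2500) + (-5.2500) + (-11.2500) = -27.5000
Denominator Σ(z_t−z̄)² = 53.5000
r_2 = -27.5000 / 53.5000 = -0.514

-0.514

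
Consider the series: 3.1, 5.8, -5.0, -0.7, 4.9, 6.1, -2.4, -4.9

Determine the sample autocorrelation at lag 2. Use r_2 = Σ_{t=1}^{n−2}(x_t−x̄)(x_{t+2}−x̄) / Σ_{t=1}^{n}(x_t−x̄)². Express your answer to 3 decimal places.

-0.625

Mean x̄ = (3.1 + 5.8 − 5.0 − 0.7 + 4.9 + 6.1 − 2.4 − 4.9)/8 = 0.8625
Deviations from mean: 2.2375, 4.9375, -5.8625, -1.5625, 4.0375, 5.2375, -3.2625, -5.7625
Σ(x_t−x̄)(x_{t+2}−x̄) = (-13.1173) + (-7.7148) + (-23.6698) + (-8.1836) + (-13.1723) + (-30.1811) = -96.0391
Denominator Σ(x_t−x̄)² = 153.7788
r_2 = -96.0391 / 153.7788 = -0.625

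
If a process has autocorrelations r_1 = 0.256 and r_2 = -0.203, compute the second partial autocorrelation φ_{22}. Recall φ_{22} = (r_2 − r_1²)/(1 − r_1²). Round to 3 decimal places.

φ_{22} = (r_2 − r_1²) / (1 − r_1²)
r_1² = (0.256)² = 0.065536
Numerator = -0.203 − 0.0655 = -0.2685; denominator = 1 − 0.0655 = 0.9345
φ_{22} = -0.2685 / 0.9345 = -0.287

-0.287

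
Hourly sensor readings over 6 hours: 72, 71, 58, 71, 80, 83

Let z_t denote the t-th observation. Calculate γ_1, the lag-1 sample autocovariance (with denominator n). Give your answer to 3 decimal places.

18.625

Mean z̄ = (72 + 71 + 58 + 71 + 80 + 83)/6 = 72.5000
Deviations: -0.5000, -1.5000, -14.5000, -1.5000, 7.5000, 10.5000
Σ_{t=1}^{5}(z_t−z̄)(z_{t+1}−z̄) = 111.7500
γ_1 = 111.7500 / 6 = 18.625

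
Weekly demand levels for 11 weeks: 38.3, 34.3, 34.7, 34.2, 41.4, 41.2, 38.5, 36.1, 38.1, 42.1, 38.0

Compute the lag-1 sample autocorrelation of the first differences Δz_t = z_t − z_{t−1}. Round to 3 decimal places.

First differences Δz: -4.0, 0.4, -0.5, 7.2, -0.2, -2.7, -2.4, 2.0, 4.0, -4.1
Mean of differences = -0.0300
Numerator Σ(Δz_t−Δz̄)(Δz_{t+1}−Δz̄) = -12.7869
Denominator Σ(Δz_t−Δz̄)² = 118.1410
r_1(Δz) = -12.7869 / 118.1410 = -0.108

-0.108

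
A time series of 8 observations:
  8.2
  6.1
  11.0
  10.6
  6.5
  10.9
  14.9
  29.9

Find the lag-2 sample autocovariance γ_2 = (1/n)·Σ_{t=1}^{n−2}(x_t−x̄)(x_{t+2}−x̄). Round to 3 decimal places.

-1.789

Mean x̄ = (8.2 + 6.1 + 11.0 + 10.6 + 6.5 + 10.9 + 14.9 + 29.9)/8 = 12.2625
Deviations: -4.0625, -6.1625, -1.2625, -1.6625, -5.7625, -1.3625, 2.6375, 17.6375
Σ_{t=1}^{6}(x_t−x̄)(x_{t+2}−x̄) = -14.3153
γ_2 = -14.3153 / 8 = -1.789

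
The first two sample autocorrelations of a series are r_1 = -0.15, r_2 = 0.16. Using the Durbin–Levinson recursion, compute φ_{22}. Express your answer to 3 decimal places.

0.141

φ_{22} = (r_2 − r_1²) / (1 − r_1²)
r_1² = (-0.15)² = 0.0225
Numerator = 0.16 − 0.0225 = 0.1375; denominator = 1 − 0.0225 = 0.9775
φ_{22} = 0.1375 / 0.9775 = 0.141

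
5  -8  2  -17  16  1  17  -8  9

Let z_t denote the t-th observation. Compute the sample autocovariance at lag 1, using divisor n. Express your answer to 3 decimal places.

-60.693

Mean z̄ = (5 − 8 + 2 − 17 + 16 + 1 + 17 − 8 + 9)/9 = 1.8889
Σ_{t=1}^{8}(z_t−z̄)(z_{t+1}−z̄) = -546.2346
γ_1 = -546.2346 / 9 = -60.693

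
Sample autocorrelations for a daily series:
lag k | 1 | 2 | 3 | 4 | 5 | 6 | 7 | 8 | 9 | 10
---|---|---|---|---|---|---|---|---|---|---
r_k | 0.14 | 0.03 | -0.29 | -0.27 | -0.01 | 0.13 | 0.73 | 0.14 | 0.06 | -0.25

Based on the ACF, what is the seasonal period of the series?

The largest autocorrelation is r_7 = 0.73; the remaining lags stay at or below 0.14.
The dominant spike at lag 7 indicates a seasonal period of 7.

7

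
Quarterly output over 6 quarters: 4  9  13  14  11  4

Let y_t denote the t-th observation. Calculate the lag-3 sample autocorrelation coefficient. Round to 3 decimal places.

Mean ȳ = (4 + 9 + 13 + 14 + 11 + 4)/6 = 9.1667
Σ(y_t−ȳ)(y_{t+3}−ȳ) = (-24.9722) + (-0.3056) + (-19.8056) = -45.0833
Denominator Σ(y_t−ȳ)² = 94.8333
r_3 = -45.0833 / 94.8333 = -0.475

-0.475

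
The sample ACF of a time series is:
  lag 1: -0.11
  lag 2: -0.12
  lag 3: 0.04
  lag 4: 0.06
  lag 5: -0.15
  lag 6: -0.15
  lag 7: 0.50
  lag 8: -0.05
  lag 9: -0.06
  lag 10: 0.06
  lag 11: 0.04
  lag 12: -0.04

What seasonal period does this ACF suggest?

7

The largest autocorrelation is r_7 = 0.50; the remaining lags stay at or below 0.06.
The dominant spike at lag 7 indicates a seasonal period of 7.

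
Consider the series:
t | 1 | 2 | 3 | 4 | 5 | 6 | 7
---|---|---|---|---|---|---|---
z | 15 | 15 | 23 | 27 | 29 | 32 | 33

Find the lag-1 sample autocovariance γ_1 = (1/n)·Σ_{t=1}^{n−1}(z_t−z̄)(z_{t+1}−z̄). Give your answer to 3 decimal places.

Mean z̄ = (15 + 15 + 23 + 27 + 29 + 32 + 33)/7 = 24.8571
Deviations: -9.8571, -9.8571, -1.8571, 2.1429, 4.1429, 7.1429, 8.1429
Σ_{t=1}^{6}(z_t−z̄)(z_{t+1}−z̄) = 208.1224
γ_1 = 208.1224 / 7 = 29.732

29.732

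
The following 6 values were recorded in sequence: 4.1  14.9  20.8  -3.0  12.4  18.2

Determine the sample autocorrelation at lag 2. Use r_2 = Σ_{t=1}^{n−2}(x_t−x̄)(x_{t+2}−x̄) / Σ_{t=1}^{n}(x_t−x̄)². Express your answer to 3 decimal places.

Mean x̄ = (4.1 + 14.9 + 20.8 − 3.0 + 12.4 + 18.2)/6 = 11.2333
Deviations from mean: -7.1333, 3.6667, 9.5667, -14.2333, 1.1667, 6.9667
Σ(x_t−x̄)(x_{t+2}−x̄) = (-68.2422) + (-52.1889) + (11.1611) + (-99.1589) = -208.4289
Denominator Σ(x_t−x̄)² = 408.3333
r_2 = -208.4289 / 408.3333 = -0.510

-0.510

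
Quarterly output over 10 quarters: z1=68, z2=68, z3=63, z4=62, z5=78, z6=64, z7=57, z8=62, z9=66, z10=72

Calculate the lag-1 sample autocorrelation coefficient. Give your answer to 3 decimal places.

-0.025

Mean z̄ = (68 + 68 + 63 + 62 + 78 + 64 + 57 + 62 + 66 + 72)/10 = 66.0000
Numerator Σ_{t=1}^{9}(z_t−z̄)(z_{t+1}−z̄) = -8.0000
Denominator Σ(z_t−z̄)² = 314.0000
r_1 = -8.0000 / 314.0000 = -0.025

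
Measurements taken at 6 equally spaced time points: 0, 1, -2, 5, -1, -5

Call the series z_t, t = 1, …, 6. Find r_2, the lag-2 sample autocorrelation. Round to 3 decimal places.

Mean z̄ = (0 + 1 − 2 + 5 − 1 − 5)/6 = -0.3333
Deviations from mean: 0.3333, 1.3333, -1.6667, 5.3333, -0.6667, -4.6667
Numerator Σ_{t=1}^{4}(z_t−z̄)(z_{t+2}−z̄) = -17.2222
Denominator Σ(z_t−z̄)² = 55.3333
r_2 = -17.2222 / 55.3333 = -0.311

-0.311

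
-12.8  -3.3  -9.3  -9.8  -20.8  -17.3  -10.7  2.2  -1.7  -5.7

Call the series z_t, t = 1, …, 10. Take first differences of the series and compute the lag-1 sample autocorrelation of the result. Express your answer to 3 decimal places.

-0.031

First differences Δz: 9.5, -6.0, -0.5, -11.0, 3.5, 6.6, 12.9, -3.9, -4.0
Mean of differences = 0.7889
Numerator Σ(Δz_t−Δz̄)(Δz_{t+1}−Δz̄) = -15.3546
Denominator Σ(Δz_t−Δz̄)² = 495.3289
r_1(Δz) = -15.3546 / 495.3289 = -0.031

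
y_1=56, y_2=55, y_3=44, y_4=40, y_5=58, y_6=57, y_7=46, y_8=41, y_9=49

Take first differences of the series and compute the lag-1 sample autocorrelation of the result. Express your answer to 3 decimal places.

-0.033

First differences Δy: -1, -11, -4, 18, -1, -11, -5, 8
Mean of differences = -0.8750
Numerator Σ(Δy_t−Δȳ)(Δy_{t+1}−Δȳ) = -22.0156
Denominator Σ(Δy_t−Δȳ)² = 666.8750
r_1(Δy) = -22.0156 / 666.8750 = -0.033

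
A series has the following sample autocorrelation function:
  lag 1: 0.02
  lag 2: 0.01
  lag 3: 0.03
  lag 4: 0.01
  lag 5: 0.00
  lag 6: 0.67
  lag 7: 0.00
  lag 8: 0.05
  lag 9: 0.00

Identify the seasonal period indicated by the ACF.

6

The largest autocorrelation is r_6 = 0.67; the remaining lags stay at or below 0.05.
The dominant spike at lag 6 indicates a seasonal period of 6.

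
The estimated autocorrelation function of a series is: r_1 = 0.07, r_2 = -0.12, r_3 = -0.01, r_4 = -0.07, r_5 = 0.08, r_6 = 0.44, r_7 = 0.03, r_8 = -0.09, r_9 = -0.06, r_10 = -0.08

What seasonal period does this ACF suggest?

6

The largest autocorrelation is r_6 = 0.44; the remaining lags stay at or below 0.08.
The dominant spike at lag 6 indicates a seasonal period of 6.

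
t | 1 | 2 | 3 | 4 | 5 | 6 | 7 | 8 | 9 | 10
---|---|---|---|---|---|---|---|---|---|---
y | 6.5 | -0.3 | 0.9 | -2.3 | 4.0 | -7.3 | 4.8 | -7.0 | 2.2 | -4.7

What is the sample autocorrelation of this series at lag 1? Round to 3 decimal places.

Mean ȳ = (6.5 − 0.3 + 0.9 − 2.3 + 4.0 − 7.3 + 4.8 − 7.0 + 2.2 − 4.7)/10 = -0.3200
Numerator Σ_{t=1}^{9}(y_t−ȳ)(y_{t+1}−ȳ) = -138.7724
Denominator Σ(y_t−ȳ)² = 215.6760
r_1 = -138.7724 / 215.6760 = -0.643

-0.643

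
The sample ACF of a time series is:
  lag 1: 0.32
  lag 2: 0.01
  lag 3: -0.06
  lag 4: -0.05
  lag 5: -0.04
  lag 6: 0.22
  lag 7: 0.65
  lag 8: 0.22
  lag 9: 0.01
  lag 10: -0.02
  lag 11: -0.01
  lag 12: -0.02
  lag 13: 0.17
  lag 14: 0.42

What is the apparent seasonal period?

7

The largest autocorrelation is r_7 = 0.65, with a weaker echo at lag 14 (0.42); the remaining lags stay at or below 0.32. The elevated value at lag 1 (0.32), dropping to 0.01 at lag 2, reflects decaying short-term dependence rather than seasonality.
The dominant spike at lag 7 indicates a seasonal period of 7.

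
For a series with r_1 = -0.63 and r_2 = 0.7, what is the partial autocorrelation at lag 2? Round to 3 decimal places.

0.503

φ_{22} = (r_2 − r_1²) / (1 − r_1²)
r_1² = (-0.63)² = 0.3969
Numerator = 0.7 − 0.3969 = 0.3031; denominator = 1 − 0.3969 = 0.6031
φ_{22} = 0.3031 / 0.6031 = 0.503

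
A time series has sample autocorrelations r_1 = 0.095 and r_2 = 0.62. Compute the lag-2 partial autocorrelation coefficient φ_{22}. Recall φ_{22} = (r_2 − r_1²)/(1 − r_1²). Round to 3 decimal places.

0.617

φ_{22} = (r_2 − r_1²) / (1 − r_1²)
r_1² = (0.095)² = 0.009025
Numerator = 0.62 − 0.0090 = 0.6110; denominator = 1 − 0.0090 = 0.9910
φ_{22} = 0.6110 / 0.9910 = 0.617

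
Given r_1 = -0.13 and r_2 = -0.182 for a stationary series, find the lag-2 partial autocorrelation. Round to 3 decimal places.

φ_{22} = (r_2 − r_1²) / (1 − r_1²)
r_1² = (-0.13)² = 0.0169
Numerator = -0.182 − 0.0169 = -0.1989; denominator = 1 − 0.0169 = 0.9831
φ_{22} = -0.1989 / 0.9831 = -0.202

-0.202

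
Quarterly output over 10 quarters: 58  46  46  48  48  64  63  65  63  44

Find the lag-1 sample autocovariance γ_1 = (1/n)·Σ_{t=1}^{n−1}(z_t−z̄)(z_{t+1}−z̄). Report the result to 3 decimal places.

24.825

Mean z̄ = (58 + 46 + 46 + 48 + 48 + 64 + 63 + 65 + 63 + 44)/10 = 54.5000
Σ_{t=1}^{9}(z_t−z̄)(z_{t+1}−z̄) = 248.2500
γ_1 = 248.2500 / 10 = 24.825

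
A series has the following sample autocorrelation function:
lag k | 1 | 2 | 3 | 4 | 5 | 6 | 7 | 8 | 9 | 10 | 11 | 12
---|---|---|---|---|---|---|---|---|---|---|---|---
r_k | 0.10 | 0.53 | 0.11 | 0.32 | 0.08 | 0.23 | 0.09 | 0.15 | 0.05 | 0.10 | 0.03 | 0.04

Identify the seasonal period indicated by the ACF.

The largest autocorrelation is r_2 = 0.53, with weaker echoes at lags 4 (0.32), 6 (0.23) and 8 (0.15); the remaining lags stay at or below 0.11.
The dominant spike at lag 2 indicates a seasonal period of 2.

2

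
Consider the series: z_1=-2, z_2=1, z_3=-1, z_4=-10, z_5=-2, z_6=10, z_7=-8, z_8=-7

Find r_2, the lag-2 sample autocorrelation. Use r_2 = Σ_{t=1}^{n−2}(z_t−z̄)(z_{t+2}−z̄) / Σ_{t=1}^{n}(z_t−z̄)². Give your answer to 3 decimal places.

Mean z̄ = (-2 + 1 − 1 − 10 − 2 + 10 − 8 − 7)/8 = -2.3750
Numerator Σ_{t=1}^{6}(z_t−z̄)(z_{t+2}−z̄) = -178.4063
Denominator Σ(z_t−z̄)² = 277.8750
r_2 = -178.4063 / 277.8750 = -0.642

-0.642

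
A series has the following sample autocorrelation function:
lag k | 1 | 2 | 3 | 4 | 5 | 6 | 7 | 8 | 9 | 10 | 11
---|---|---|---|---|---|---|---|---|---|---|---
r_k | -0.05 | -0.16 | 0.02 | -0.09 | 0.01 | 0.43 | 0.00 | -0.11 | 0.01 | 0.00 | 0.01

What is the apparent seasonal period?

6

The largest autocorrelation is r_6 = 0.43; the remaining lags stay at or below 0.02.
The dominant spike at lag 6 indicates a seasonal period of 6.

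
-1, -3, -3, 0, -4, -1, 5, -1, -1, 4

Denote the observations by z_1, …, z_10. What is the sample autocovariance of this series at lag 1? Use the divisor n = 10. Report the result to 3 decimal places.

-0.125

Mean z̄ = (-1 − 3 − 3 + 0 − 4 − 1 + 5 − 1 − 1 + 4)/10 = -0.5000
Σ_{t=1}^{9}(z_t−z̄)(z_{t+1}−z̄) = -1.2500
γ_1 = -1.2500 / 10 = -0.125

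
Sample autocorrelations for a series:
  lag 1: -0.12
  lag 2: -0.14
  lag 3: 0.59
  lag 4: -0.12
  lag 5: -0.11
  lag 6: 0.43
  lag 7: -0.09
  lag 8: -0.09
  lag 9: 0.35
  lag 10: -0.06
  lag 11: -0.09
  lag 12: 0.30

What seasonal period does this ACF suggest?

The largest autocorrelation is r_3 = 0.59, with weaker echoes at lags 6 (0.43), 9 (0.35) and 12 (0.30); the remaining lags stay at or below -0.06.
The dominant spike at lag 3 indicates a seasonal period of 3.

3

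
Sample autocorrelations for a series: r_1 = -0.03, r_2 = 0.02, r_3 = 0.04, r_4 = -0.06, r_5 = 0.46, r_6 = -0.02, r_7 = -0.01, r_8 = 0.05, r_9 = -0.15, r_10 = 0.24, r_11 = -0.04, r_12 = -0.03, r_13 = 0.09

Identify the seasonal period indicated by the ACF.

5

The largest autocorrelation is r_5 = 0.46, with a weaker echo at lag 10 (0.24); the remaining lags stay at or below 0.09.
The dominant spike at lag 5 indicates a seasonal period of 5.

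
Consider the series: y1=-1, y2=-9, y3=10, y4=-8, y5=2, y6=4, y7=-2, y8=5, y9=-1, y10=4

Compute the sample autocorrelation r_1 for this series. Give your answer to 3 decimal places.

Mean ȳ = (-1 − 9 + 10 − 8 + 2 + 4 − 2 + 5 − 1 + 4)/10 = 0.4000
Numerator Σ_{t=1}^{9}(y_t−ȳ)(y_{t+1}−ȳ) = -196.5600
Denominator Σ(y_t−ȳ)² = 310.4000
r_1 = -196.5600 / 310.4000 = -0.633

-0.633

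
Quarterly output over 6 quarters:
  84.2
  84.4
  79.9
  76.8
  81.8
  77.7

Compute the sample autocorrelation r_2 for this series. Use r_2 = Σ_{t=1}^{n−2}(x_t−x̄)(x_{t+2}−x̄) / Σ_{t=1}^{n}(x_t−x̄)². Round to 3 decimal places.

Mean x̄ = (84.2 + 84.4 + 79.9 + 76.8 + 81.8 + 77.7)/6 = 80.8000
Deviations from mean: 3.4000, 3.6000, -0.9000, -4.0000, 1.0000, -3.1000
Numerator Σ_{t=1}^{4}(x_t−x̄)(x_{t+2}−x̄) = -5.9600
Denominator Σ(x_t−x̄)² = 51.9400
r_2 = -5.9600 / 51.9400 = -0.115

-0.115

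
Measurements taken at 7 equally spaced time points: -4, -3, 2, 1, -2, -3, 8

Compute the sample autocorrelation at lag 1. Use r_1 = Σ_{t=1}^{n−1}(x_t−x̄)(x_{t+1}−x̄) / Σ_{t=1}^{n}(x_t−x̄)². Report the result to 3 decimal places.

Mean x̄ = (-4 − 3 + 2 + 1 − 2 − 3 + 8)/7 = -0.1429
Σ(x_t−x̄)(x_{t+1}−x̄) = (11.0204) + (-6.1224) + (2.4490) + (-2.1224) + (5.3061) + (-23.2653) = -12.7347
Denominator Σ(x_t−x̄)² = 106.8571
r_1 = -12.7347 / 106.8571 = -0.119

-0.119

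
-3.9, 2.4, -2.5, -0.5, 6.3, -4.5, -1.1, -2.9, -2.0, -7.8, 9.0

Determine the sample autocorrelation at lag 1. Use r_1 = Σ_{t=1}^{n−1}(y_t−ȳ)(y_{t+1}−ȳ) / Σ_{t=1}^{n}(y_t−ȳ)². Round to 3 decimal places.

Mean ȳ = (-3.9 + 2.4 − 2.5 − 0.5 + 6.3 − 4.5 − 1.1 − 2.9 − 2.0 − 7.8 + 9.0)/11 = -0.6818
Numerator Σ_{t=1}^{10}(y_t−ȳ)(y_{t+1}−ȳ) = -95.3258
Denominator Σ(y_t−ȳ)² = 237.7564
r_1 = -95.3258 / 237.7564 = -0.401

-0.401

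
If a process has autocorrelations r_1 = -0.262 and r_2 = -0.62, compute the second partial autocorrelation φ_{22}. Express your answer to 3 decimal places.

φ_{22} = (r_2 − r_1²) / (1 − r_1²)
r_1² = (-0.262)² = 0.068644
Numerator = -0.62 − 0.0686 = -0.6886; denominator = 1 − 0.0686 = 0.9314
φ_{22} = -0.6886 / 0.9314 = -0.739

-0.739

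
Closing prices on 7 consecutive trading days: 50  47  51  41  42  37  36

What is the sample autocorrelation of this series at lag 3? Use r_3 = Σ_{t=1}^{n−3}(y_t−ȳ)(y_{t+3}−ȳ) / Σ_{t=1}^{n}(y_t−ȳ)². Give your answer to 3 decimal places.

-0.237

Mean ȳ = (50 + 47 + 51 + 41 + 42 + 37 + 36)/7 = 43.4286
Deviations from mean: 6.5714, 3.5714, 7.5714, -2.4286, -1.4286, -6.4286, -7.4286
Σ(y_t−ȳ)(y_{t+3}−ȳ) = (-15.9592) + (-5.1020) + (-48.6735) + (18.0408) = -51.6939
Denominator Σ(y_t−ȳ)² = 217.7143
r_3 = -51.6939 / 217.7143 = -0.237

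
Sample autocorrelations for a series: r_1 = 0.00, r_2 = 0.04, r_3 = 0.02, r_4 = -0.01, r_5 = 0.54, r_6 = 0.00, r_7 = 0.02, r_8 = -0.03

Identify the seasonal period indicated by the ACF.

5

The largest autocorrelation is r_5 = 0.54; the remaining lags stay at or below 0.04.
The dominant spike at lag 5 indicates a seasonal period of 5.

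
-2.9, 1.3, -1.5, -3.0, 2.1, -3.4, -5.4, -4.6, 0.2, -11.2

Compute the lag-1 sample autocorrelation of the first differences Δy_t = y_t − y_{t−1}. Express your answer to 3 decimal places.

First differences Δy: 4.2, -2.8, -1.5, 5.1, -5.5, -2.0, 0.8, 4.8, -11.4
Mean of differences = -0.9222
Numerator Σ(Δy_t−Δȳ)(Δy_{t+1}−Δȳ) = -86.6049
Denominator Σ(Δy_t−Δȳ)² = 233.9756
r_1(Δy) = -86.6049 / 233.9756 = -0.370

-0.370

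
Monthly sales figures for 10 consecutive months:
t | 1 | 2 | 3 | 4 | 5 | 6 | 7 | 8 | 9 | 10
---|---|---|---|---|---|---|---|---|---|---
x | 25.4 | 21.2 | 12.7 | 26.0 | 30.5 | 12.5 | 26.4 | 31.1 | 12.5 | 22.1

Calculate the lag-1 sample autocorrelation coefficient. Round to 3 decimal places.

Mean x̄ = (25.4 + 21.2 + 12.7 + 26.0 + 30.5 + 12.5 + 26.4 + 31.1 + 12.5 + 22.1)/10 = 22.0400
Numerator Σ_{t=1}^{9}(x_t−x̄)(x_{t+1}−x̄) = -168.2676
Denominator Σ(x_t−x̄)² = 469.6040
r_1 = -168.2676 / 469.6040 = -0.358

-0.358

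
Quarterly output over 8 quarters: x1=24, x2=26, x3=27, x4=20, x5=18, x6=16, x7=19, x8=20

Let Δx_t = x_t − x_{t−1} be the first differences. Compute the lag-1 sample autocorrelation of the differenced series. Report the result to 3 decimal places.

First differences Δx: 2, 1, -7, -2, -2, 3, 1
Mean of differences = -0.5714
Numerator Σ(Δx_t−Δx̄)(Δx_{t+1}−Δx̄) = 5.6735
Denominator Σ(Δx_t−Δx̄)² = 69.7143
r_1(Δx) = 5.6735 / 69.7143 = 0.081

0.081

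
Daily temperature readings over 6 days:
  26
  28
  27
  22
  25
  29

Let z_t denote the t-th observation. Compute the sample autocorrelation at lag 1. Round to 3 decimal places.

Mean z̄ = (26 + 28 + 27 + 22 + 25 + 29)/6 = 26.1667
Σ(z_t−z̄)(z_{t+1}−z̄) = (-0.3056) + (1.5278) + (-3.4722) + (4.8611) + (-3.3056) = -0.6944
Denominator Σ(z_t−z̄)² = 30.8333
r_1 = -0.6944 / 30.8333 = -0.023

-0.023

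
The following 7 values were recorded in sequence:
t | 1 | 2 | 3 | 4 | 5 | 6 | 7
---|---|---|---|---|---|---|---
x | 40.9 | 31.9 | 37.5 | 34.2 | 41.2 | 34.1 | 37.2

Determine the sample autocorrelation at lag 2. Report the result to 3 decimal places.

Mean x̄ = (40.9 + 31.9 + 37.5 + 34.2 + 41.2 + 34.1 + 37.2)/7 = 36.7143
Σ(x_t−x̄)(x_{t+2}−x̄) = (3.2888) + (12.1045) + (3.5245) + (6.5731) + (2.1788) = 27.6696
Denominator Σ(x_t−x̄)² = 74.8286
r_2 = 27.6696 / 74.8286 = 0.370

0.370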